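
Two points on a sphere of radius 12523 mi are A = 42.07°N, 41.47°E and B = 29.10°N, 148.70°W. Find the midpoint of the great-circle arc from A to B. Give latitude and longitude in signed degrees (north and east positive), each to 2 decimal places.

The central angle between A and B is δ = 1.8887 rad.
With f = 0.5, the slerp weights are sin((1−f)δ)/sin δ = 0.8528 and sin(fδ)/sin δ = 0.8528.
Weighted sum of the unit vectors: (0.8528)·(0.5562,0.4916,0.6700) + (0.8528)·(-0.7466,-0.4539,0.4863) = (-0.1624, 0.0321, 0.9862).
Converting back: φ = atan2(z, √(x²+y²)) = 80.47°, λ = atan2(y, x) = 168.81°.

80.47°, 168.81°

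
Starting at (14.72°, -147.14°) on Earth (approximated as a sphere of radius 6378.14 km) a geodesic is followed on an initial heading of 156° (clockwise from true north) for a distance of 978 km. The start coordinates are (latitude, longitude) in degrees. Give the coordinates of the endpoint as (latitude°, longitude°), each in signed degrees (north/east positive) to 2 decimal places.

Angular distance δ = d/R = 978/6378.14 = 0.15334 rad; initial bearing θ = 2.7227 rad.
sin φ₂ = sin φ₁ cos δ + cos φ₁ sin δ cos θ = (0.2541)(0.9883) + (0.9672)(0.1527)(-0.9135) = 0.1162, so φ₂ = 6.67°.
Δλ = atan2(sin θ sin δ cos φ₁, cos δ − sin φ₁ sin φ₂) = atan2(0.0601, 0.9588) = 3.586°.
λ₂ = -147.140° + 3.586° = -143.55°.

6.67°, -143.55°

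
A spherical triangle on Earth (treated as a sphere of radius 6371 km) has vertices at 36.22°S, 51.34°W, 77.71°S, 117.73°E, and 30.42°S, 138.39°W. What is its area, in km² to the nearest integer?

Side lengths (central angles): a = 1.1032, b = 1.2292, c = 1.1497 rad; semiperimeter s = 1.7411.
By l'Huilier's theorem, tan(E/4) = √[tan(s/2) tan((s−a)/2) tan((s−b)/2) tan((s−c)/2)], giving spherical excess E = 0.6997 rad.
Area = E·R² = 0.6997 × (6371)² ≈ 28399812 km².

28399812 km²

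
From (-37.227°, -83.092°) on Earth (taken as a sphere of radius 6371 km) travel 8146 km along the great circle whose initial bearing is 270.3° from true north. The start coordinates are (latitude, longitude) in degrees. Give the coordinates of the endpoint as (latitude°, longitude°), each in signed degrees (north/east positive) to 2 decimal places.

Angular distance δ = d/R = 8146/6371 = 1.27861 rad; initial bearing θ = 4.7176 rad.
sin φ₂ = sin φ₁ cos δ + cos φ₁ sin δ cos θ = (-0.6050)(0.2881) + (0.7962)(0.9576)(0.0052) = -0.1703, so φ₂ = -9.80°.
Δλ = atan2(sin θ sin δ cos φ₁, cos δ − sin φ₁ sin φ₂) = atan2(-0.7625, 0.1850) = -76.359°.
λ₂ = -83.092° − 76.359° = -159.45°.

-9.80°, -159.45°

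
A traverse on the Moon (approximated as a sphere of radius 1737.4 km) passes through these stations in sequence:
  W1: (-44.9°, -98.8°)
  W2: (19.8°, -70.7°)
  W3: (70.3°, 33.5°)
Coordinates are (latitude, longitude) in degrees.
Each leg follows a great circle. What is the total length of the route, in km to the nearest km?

4416 km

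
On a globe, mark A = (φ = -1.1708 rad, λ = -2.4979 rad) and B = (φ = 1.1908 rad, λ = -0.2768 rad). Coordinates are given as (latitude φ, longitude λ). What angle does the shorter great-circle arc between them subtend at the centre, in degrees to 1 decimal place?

160.5°

With latitudes φ₁ = -67.082°, φ₂ = 68.228° and longitude difference Δλ = 127.260°:
cos c = sin φ₁ sin φ₂ + cos φ₁ cos φ₂ cos Δλ = (-0.9211)(0.9287) + (0.3894)(0.3709)(-0.6054) = -0.94281,
so c = arccos(-0.94281) = 2.80175 rad.
So the angular separation is 160.5°.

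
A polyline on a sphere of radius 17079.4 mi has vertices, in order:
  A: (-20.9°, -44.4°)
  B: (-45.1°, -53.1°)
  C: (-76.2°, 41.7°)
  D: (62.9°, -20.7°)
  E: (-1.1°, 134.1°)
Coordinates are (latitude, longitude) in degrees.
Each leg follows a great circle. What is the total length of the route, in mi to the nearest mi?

Leg A→B: central angle 0.4405 rad, distance 7523.7 mi.
Leg B→C: central angle 0.8315 rad, distance 14200.7 mi.
Leg C→D: central angle 2.5221 rad, distance 43076.0 mi.
Leg D→E: central angle 2.0144 rad, distance 34404.9 mi.
Total: 7523.7 + 14200.7 + 43076.0 + 34404.9 ≈ 99205 mi.

99205 mi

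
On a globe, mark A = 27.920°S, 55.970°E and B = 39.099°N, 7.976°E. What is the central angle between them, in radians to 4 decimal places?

1.4065 rad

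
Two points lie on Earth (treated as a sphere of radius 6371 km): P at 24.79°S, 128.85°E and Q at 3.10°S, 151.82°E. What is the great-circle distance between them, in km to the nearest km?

3445 km

Let φ₁ = -0.4327 rad, φ₂ = -0.0541 rad, and Δλ = 0.4009 rad.
cos c = sin φ₁ sin φ₂ + cos φ₁ cos φ₂ cos Δλ = (-0.4193)(-0.0541) + (0.9079)(0.9985)(0.9207) = 0.85732,
so c = arccos(0.85732) = 0.54076 rad.
Distance = R·c = 6371 × 0.5408 ≈ 3445 km.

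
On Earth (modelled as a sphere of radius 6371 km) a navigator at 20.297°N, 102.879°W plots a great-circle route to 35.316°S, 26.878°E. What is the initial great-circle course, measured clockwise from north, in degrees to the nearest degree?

120°

Δλ = 129.757° = 2.2647 rad.
y = sin Δλ · cos φ₂ = (0.7688)(0.8160) = 0.6273
x = cos φ₁ sin φ₂ − sin φ₁ cos φ₂ cos Δλ = (0.9379)(-0.5781) − (0.3469)(0.8160)(-0.6395) = -0.3612
θ = atan2(y, x) = 119.93°, so the bearing is 120°.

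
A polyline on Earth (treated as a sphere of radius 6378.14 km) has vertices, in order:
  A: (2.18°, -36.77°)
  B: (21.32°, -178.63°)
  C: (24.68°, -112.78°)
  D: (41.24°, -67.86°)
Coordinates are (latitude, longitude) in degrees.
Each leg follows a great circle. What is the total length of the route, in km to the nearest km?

26345 km

Leg A→B: central angle 2.3722 rad, distance 15130.1 km.
Leg B→C: central angle 1.0494 rad, distance 6693.0 km.
Leg C→D: central angle 0.7089 rad, distance 4521.5 km.
Total: 15130.1 + 6693.0 + 4521.5 ≈ 26345 km.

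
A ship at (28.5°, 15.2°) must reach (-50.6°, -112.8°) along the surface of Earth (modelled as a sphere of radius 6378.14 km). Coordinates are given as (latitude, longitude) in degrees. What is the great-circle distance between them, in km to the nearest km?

15074 km

Let φ₁ = 0.4974 rad, φ₂ = -0.8831 rad, and Δλ = -2.2340 rad.
cos c = sin φ₁ sin φ₂ + cos φ₁ cos φ₂ cos Δλ = (0.4772)(-0.7727) + (0.8788)(0.6347)(-0.6157) = -0.71214,
so c = arccos(-0.71214) = 2.36334 rad.
Distance = R·c = 6378.14 × 2.3633 ≈ 15074 km.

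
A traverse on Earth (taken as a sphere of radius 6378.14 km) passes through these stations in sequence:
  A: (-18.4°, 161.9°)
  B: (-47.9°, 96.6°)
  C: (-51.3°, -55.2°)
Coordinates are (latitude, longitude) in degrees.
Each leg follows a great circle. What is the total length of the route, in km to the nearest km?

Leg A→B: central angle 1.0472 rad, distance 6678.9 km.
Leg B→C: central angle 1.3596 rad, distance 8671.7 km.
Total: 6678.9 + 8671.7 ≈ 15351 km.

15351 km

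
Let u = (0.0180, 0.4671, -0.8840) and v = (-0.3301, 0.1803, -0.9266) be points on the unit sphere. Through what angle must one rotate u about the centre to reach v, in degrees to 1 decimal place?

26.2°

u·v = 0.8974; |u| = 1.0000, |v| = 1.0000.
cos θ = (u·v)/(|u||v|) = 0.8974, so θ = 26.2°.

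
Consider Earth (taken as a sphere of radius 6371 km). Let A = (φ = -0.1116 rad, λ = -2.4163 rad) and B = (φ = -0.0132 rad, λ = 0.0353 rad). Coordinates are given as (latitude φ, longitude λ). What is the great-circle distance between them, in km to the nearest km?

In radians: φ₁ = -0.1116, φ₂ = -0.0132, Δλ = 140.466° = 2.4516 rad.
cos c = sin φ₁ sin φ₂ + cos φ₁ cos φ₂ cos Δλ = (-0.1114)(-0.0132) + (0.9938)(0.9999)(-0.7713) = -0.76492,
so c = arccos(-0.76492) = 2.44171 rad.
Distance = R·c = 6371 × 2.4417 ≈ 15556 km.

15556 km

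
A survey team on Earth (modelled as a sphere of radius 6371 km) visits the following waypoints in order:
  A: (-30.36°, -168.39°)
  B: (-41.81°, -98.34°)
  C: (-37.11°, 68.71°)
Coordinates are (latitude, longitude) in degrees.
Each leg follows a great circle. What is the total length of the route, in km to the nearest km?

Leg A→B: central angle 0.9808 rad, distance 6248.4 km.
Leg B→C: central angle 1.7488 rad, distance 11141.6 km.
Total: 6248.4 + 11141.6 ≈ 17390 km.

17390 km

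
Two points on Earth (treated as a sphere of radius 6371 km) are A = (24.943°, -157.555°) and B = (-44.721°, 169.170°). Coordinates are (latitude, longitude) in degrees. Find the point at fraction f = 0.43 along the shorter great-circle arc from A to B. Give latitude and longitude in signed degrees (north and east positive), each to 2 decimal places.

-5.36°, -170.14°

Central angle δ = 1.3265 rad. Interpolating on the sphere with fraction f = 0.43:
P = [sin((1−f)δ)·A + sin(fδ)·B] / sin δ = 0.7071·A + 0.5565·B in Cartesian coordinates,
giving P = (-0.9809, -0.1705, -0.0934), i.e. latitude -5.36°, longitude -170.14°.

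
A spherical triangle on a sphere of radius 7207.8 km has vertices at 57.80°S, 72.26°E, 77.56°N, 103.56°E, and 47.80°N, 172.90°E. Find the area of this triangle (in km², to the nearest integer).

Side lengths (central angles): a = 0.6849, b = 2.3364, c = 2.3866 rad; semiperimeter s = 2.7039.
By l'Huilier's theorem, tan(E/4) = √[tan(s/2) tan((s−a)/2) tan((s−b)/2) tan((s−c)/2)], giving spherical excess E = 1.7286 rad.
Area = E·R² = 1.7286 × (7207.8)² ≈ 89804048 km².

89804048 km²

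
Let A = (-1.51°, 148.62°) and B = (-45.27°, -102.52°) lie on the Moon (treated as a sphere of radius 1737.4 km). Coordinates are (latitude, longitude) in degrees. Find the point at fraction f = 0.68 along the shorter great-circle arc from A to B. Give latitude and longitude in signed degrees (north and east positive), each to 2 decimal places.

-43.99°, -149.02°

The central angle between A and B is δ = 1.7810 rad.
With f = 0.68, the slerp weights are sin((1−f)δ)/sin δ = 0.5517 and sin(fδ)/sin δ = 0.9571.
Weighted sum of the unit vectors: (0.5517)·(-0.8534,0.5205,-0.0264) + (0.9571)·(-0.1526,-0.6870,-0.7104) = (-0.6169, -0.3704, -0.6945).
Converting back: φ = atan2(z, √(x²+y²)) = -43.99°, λ = atan2(y, x) = -149.02°.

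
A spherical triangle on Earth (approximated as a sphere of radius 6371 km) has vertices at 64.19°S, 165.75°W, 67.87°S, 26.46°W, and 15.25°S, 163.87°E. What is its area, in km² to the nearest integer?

6137344 km²

Side lengths (central angles): a = 1.6849, b = 0.9283, c = 0.7819 rad; semiperimeter s = 1.6976.
By l'Huilier's theorem, tan(E/4) = √[tan(s/2) tan((s−a)/2) tan((s−b)/2) tan((s−c)/2)], giving spherical excess E = 0.1512 rad.
Area = E·R² = 0.1512 × (6371)² ≈ 6137344 km².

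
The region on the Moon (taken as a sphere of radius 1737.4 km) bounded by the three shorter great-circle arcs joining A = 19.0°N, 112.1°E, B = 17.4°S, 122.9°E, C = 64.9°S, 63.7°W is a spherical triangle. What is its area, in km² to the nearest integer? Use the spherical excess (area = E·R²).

Side lengths (central angles): a = 1.7025, b = 2.3390, c = 0.6618 rad; semiperimeter s = 2.3516.
By l'Huilier's theorem, tan(E/4) = √[tan(s/2) tan((s−a)/2) tan((s−b)/2) tan((s−c)/2)], giving spherical excess E = 0.3025 rad.
Area = E·R² = 0.3025 × (1737.4)² ≈ 913097 km².

913097 km²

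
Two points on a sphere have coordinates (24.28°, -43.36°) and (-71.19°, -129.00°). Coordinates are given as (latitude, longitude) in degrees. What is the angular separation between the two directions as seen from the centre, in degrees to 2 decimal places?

111.52°

Let φ₁ = 0.4238 rad, φ₂ = -1.2425 rad, and Δλ = -1.4947 rad.
cos c = sin φ₁ sin φ₂ + cos φ₁ cos φ₂ cos Δλ = (0.4112)(-0.9466) + (0.9115)(0.3224)(0.0760) = -0.36689,
so c = arccos(-0.36689) = 1.94646 rad.
So the angular separation is 111.52°.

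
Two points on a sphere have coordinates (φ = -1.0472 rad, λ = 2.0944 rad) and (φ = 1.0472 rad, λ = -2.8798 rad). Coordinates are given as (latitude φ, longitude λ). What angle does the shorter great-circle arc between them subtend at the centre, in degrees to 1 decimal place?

133.3°

Let φ₁ = -1.0472 rad, φ₂ = 1.0472 rad, and Δλ = 1.3090 rad.
cos c = sin φ₁ sin φ₂ + cos φ₁ cos φ₂ cos Δλ = (-0.8660)(0.8660) + (0.5000)(0.5000)(0.2588) = -0.68530,
so c = arccos(-0.68530) = 2.32581 rad.
So the angular separation is 133.3°.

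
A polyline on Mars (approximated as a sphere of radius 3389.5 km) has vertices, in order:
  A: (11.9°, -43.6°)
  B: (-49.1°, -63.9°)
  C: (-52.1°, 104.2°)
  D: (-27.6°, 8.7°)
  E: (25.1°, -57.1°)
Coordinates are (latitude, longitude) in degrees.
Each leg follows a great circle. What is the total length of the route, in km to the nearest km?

17510 km

Leg A→B: central angle 1.1096 rad, distance 3761.0 km.
Leg B→C: central angle 1.3665 rad, distance 4631.8 km.
Leg C→D: central angle 1.2520 rad, distance 4243.7 km.
Leg D→E: central angle 1.4380 rad, distance 4874.0 km.
Total: 3761.0 + 4631.8 + 4243.7 + 4874.0 ≈ 17510 km.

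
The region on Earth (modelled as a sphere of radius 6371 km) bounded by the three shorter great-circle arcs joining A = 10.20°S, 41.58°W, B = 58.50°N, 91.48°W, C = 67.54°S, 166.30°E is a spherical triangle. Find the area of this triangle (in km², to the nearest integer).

Side lengths (central angles): a = 2.5503, b = 1.7403, c = 1.3896 rad; semiperimeter s = 2.8401.
By l'Huilier's theorem, tan(E/4) = √[tan(s/2) tan((s−a)/2) tan((s−b)/2) tan((s−c)/2)], giving spherical excess E = 2.5025 rad.
Area = E·R² = 2.5025 × (6371)² ≈ 101574962 km².

101574962 km²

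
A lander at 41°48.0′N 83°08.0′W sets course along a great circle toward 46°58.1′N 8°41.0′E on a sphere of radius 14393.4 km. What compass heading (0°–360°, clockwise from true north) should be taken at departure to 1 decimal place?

50.6°

With φ₁ = 0.7295, φ₂ = 0.8198, Δλ = 1.6025 rad, the forward-azimuth formula gives
θ = atan2( sin Δλ cos φ₂ , cos φ₁ sin φ₂ − sin φ₁ cos φ₂ cos Δλ ) = atan2(0.6821, 0.5593) = 50.65°.
So the initial bearing is 50.6°.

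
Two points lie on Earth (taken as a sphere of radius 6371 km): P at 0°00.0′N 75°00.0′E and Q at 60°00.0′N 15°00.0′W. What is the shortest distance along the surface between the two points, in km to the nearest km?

10008 km

In radians: φ₁ = 0.0000, φ₂ = 1.0472, Δλ = -90.000° = -1.5708 rad.
Haversine: a = sin²(Δφ/2) + cos φ₁ cos φ₂ sin²(Δλ/2) = 0.2500 + (1.0000)(0.5000)(0.5000) = 0.50000.
Central angle c = 2·arcsin(√a) = 1.57080 rad.
Distance = R·c = 6371 × 1.5708 ≈ 10008 km.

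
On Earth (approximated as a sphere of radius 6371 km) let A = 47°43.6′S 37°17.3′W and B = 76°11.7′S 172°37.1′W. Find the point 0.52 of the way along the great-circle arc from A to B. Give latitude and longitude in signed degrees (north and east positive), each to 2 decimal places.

The central angle between A and B is δ = 0.9218 rad.
With f = 0.52, the slerp weights are sin((1−f)δ)/sin δ = 0.5374 and sin(fδ)/sin δ = 0.5789.
Weighted sum of the unit vectors: (0.5374)·(0.5352,-0.4075,-0.7399) + (0.5789)·(-0.2366,-0.0307,-0.9711) = (0.1506, -0.2368, -0.9598).
Converting back: φ = atan2(z, √(x²+y²)) = -73.70°, λ = atan2(y, x) = -57.53°.

-73.70°, -57.53°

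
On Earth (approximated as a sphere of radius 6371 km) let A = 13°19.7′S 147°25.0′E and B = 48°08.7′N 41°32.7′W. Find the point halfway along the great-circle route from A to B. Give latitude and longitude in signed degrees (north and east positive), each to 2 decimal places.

57.26°, 165.73°

The central angle between A and B is δ = 2.5202 rad.
With f = 0.5, the slerp weights are sin((1−f)δ)/sin δ = 1.6354 and sin(fδ)/sin δ = 1.6354.
Weighted sum of the unit vectors: (1.6354)·(-0.8199,0.5240,-0.2305) + (1.6354)·(0.4994,-0.4425,0.7448) = (-0.5242, 0.1333, 0.8411).
Converting back: φ = atan2(z, √(x²+y²)) = 57.26°, λ = atan2(y, x) = 165.73°.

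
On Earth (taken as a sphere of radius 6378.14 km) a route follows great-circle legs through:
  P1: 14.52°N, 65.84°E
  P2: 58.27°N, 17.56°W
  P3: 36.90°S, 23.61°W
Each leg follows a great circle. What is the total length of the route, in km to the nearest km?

Leg P1→P2: central angle 1.2956 rad, distance 8263.3 km.
Leg P2→P3: central angle 1.6634 rad, distance 10609.3 km.
Total: 8263.3 + 10609.3 ≈ 18873 km.

18873 km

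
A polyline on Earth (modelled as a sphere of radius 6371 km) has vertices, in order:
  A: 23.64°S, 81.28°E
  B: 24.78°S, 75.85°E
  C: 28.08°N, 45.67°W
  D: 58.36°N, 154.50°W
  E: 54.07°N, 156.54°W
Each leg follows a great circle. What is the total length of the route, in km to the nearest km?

23684 km

Leg A→B: central angle 0.0887 rad, distance 565.0 km.
Leg B→C: central angle 2.2345 rad, distance 14236.3 km.
Leg C→D: central angle 1.3167 rad, distance 8388.8 km.
Leg D→E: central angle 0.0774 rad, distance 493.4 km.
Total: 565.0 + 14236.3 + 8388.8 + 493.4 ≈ 23684 km.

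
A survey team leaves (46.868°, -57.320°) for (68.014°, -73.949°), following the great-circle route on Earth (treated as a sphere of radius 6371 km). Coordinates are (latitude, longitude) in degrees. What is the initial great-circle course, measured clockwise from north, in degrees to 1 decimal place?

Δλ = -16.629° = -0.2902 rad.
y = sin Δλ · cos φ₂ = (-0.2862)(0.3744) = -0.1071
x = cos φ₁ sin φ₂ − sin φ₁ cos φ₂ cos Δλ = (0.6837)(0.9273) − (0.7298)(0.3744)(0.9582) = 0.3722
θ = atan2(y, x) = -16.06°; adding 360° gives 343.9°.

343.9°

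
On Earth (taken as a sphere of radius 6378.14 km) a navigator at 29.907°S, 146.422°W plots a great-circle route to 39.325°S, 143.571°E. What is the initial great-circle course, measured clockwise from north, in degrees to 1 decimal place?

With φ₁ = -0.5220, φ₂ = -0.6864, Δλ = -1.2219 rad, the forward-azimuth formula gives
θ = atan2( sin Δλ cos φ₂ , cos φ₁ sin φ₂ − sin φ₁ cos φ₂ cos Δλ ) = atan2(-0.7269, -0.4175) = -119.87°.
Adding 360° brings this into [0°, 360°): 240.1°.

240.1°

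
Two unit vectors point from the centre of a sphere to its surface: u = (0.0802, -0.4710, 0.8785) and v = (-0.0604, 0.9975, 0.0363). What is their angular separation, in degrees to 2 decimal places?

116.28°

u·v = -0.4428; |u| = 1.0000, |v| = 1.0000.
cos θ = (u·v)/(|u||v|) = -0.4428, so θ = 116.28°.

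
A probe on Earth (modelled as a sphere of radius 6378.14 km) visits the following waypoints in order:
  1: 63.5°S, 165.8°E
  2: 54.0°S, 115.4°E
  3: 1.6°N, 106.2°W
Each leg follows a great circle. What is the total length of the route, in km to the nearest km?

16085 km

Leg 1→2: central angle 0.4708 rad, distance 3003.0 km.
Leg 2→3: central angle 2.0510 rad, distance 13081.6 km.
Total: 3003.0 + 13081.6 ≈ 16085 km.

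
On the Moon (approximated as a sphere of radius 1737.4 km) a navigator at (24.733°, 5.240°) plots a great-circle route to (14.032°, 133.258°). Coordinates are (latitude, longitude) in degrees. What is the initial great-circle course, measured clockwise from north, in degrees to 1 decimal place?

With φ₁ = 0.4317, φ₂ = 0.2449, Δλ = 2.2343 rad, the forward-azimuth formula gives
θ = atan2( sin Δλ cos φ₂ , cos φ₁ sin φ₂ − sin φ₁ cos φ₂ cos Δλ ) = atan2(0.7643, 0.4702) = 58.40°.
So the initial bearing is 58.4°.

58.4°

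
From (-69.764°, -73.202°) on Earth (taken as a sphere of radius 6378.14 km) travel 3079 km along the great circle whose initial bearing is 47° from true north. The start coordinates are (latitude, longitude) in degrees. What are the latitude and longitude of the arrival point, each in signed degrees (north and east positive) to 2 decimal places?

-46.18°, -43.84°

Angular distance δ = d/R = 3079/6378.14 = 0.48274 rad; initial bearing θ = 0.8203 rad.
sin φ₂ = sin φ₁ cos δ + cos φ₁ sin δ cos θ = (-0.9383)(0.8857) + (0.3459)(0.4642)(0.6820) = -0.7215, so φ₂ = -46.18°.
Δλ = atan2(sin θ sin δ cos φ₁, cos δ − sin φ₁ sin φ₂) = atan2(0.1174, 0.2087) = 29.364°.
λ₂ = -73.202° + 29.364° = -43.84°.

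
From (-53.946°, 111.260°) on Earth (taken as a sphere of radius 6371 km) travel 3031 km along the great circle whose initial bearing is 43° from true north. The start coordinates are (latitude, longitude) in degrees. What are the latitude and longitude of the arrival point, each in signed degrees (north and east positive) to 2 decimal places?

Angular distance δ = d/R = 3031/6371 = 0.47575 rad; initial bearing θ = 0.7505 rad.
sin φ₂ = sin φ₁ cos δ + cos φ₁ sin δ cos θ = (-0.8085)(0.8889) + (0.5885)(0.4580)(0.7314) = -0.5215, so φ₂ = -31.44°.
Δλ = atan2(sin θ sin δ cos φ₁, cos δ − sin φ₁ sin φ₂) = atan2(0.1838, 0.4673) = 21.475°.
λ₂ = 111.260° + 21.475° = 132.73°.

-31.44°, 132.73°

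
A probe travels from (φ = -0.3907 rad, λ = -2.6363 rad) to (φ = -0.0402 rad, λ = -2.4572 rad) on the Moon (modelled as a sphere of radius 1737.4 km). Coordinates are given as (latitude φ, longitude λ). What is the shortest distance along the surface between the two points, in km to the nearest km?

680 km

Let φ₁ = -0.3907 rad, φ₂ = -0.0402 rad, and Δλ = 0.1791 rad.
Haversine: a = sin²(Δφ/2) + cos φ₁ cos φ₂ sin²(Δλ/2) = 0.0304 + (0.9246)(0.9992)(0.0080) = 0.03779.
Central angle c = 2·arcsin(√a) = 0.39128 rad.
Distance = R·c = 1737.4 × 0.3913 ≈ 680 km.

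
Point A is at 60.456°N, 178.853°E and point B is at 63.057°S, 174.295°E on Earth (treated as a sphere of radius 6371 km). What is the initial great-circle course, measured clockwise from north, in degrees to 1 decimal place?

182.5°

With φ₁ = 1.0552, φ₂ = -1.1006, Δλ = -0.0796 rad, the forward-azimuth formula gives
θ = atan2( sin Δλ cos φ₂ , cos φ₁ sin φ₂ − sin φ₁ cos φ₂ cos Δλ ) = atan2(-0.0360, -0.8325) = -177.52°.
Adding 360° brings this into [0°, 360°): 182.5°.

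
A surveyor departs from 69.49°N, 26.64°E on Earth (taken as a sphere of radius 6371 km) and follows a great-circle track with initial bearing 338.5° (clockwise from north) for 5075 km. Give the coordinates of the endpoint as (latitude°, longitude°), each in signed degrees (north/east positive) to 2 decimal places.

62.61°, -118.64°

Angular distance δ = d/R = 5075/6371 = 0.79658 rad; initial bearing θ = 5.9079 rad.
sin φ₂ = sin φ₁ cos δ + cos φ₁ sin δ cos θ = (0.9366)(0.6992) + (0.3504)(0.7150)(0.9304) = 0.8879, so φ₂ = 62.61°.
Δλ = atan2(sin θ sin δ cos φ₁, cos δ − sin φ₁ sin φ₂) = atan2(-0.0918, -0.1325) = -145.276°.
λ₂ = 26.640° − 145.276° = -118.64°.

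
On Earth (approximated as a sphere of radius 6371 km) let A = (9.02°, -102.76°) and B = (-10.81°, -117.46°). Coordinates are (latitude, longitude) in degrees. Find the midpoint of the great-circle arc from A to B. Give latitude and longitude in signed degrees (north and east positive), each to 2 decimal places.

Central angle δ = 0.4300 rad. Interpolating on the sphere with fraction f = 0.5:
P = [sin((1−f)δ)·A + sin(fδ)·B] / sin δ = 0.5118·A + 0.5118·B in Cartesian coordinates,
giving P = (-0.3435, -0.9390, -0.0157), i.e. latitude -0.90°, longitude -110.09°.

-0.90°, -110.09°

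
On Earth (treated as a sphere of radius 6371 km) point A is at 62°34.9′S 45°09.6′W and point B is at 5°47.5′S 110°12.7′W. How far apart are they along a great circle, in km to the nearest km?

With latitudes φ₁ = -62.582°, φ₂ = -5.792° and longitude difference Δλ = -65.052°:
Haversine: a = sin²(Δφ/2) + cos φ₁ cos φ₂ sin²(Δλ/2) = 0.2261 + (0.4605)(0.9949)(0.2891) = 0.35859.
Central angle c = 2·arcsin(√a) = 1.28407 rad.
Distance = R·c = 6371 × 1.2841 ≈ 8181 km.

8181 km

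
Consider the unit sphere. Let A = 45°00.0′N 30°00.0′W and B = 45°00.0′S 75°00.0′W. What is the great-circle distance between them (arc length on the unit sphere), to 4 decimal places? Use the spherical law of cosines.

1.7178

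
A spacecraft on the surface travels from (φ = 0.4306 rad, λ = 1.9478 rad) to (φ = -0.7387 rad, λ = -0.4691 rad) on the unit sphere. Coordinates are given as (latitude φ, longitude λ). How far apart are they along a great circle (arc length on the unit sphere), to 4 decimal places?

2.4720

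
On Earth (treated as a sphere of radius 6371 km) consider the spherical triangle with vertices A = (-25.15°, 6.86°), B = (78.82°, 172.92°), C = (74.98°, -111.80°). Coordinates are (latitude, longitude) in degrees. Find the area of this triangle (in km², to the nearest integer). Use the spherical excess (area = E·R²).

20749184 km²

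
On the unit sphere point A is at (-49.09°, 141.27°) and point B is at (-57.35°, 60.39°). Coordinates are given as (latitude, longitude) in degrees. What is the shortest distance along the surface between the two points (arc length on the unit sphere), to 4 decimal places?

0.8061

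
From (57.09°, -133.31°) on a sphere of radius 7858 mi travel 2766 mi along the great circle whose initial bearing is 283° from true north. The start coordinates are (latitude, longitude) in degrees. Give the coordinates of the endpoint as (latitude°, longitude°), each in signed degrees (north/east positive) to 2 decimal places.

56.12°, -170.37°

Angular distance δ = d/R = 2766/7858 = 0.35200 rad; initial bearing θ = 4.9393 rad.
sin φ₂ = sin φ₁ cos δ + cos φ₁ sin δ cos θ = (0.8395)(0.9387) + (0.5433)(0.3448)(0.2250) = 0.8302, so φ₂ = 56.12°.
Δλ = atan2(sin θ sin δ cos φ₁, cos δ − sin φ₁ sin φ₂) = atan2(-0.1825, 0.2417) = -37.056°.
λ₂ = -133.310° − 37.056° = -170.37°.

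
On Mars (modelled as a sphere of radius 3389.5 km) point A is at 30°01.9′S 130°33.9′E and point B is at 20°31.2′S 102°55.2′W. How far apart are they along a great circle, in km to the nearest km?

Let φ₁ = -0.5242 rad, φ₂ = -0.3581 rad, and Δλ = 2.2081 rad.
Haversine: a = sin²(Δφ/2) + cos φ₁ cos φ₂ sin²(Δλ/2) = 0.0069 + (0.8657)(0.9365)(0.7975) = 0.65351.
Central angle c = 2·arcsin(√a) = 1.88287 rad.
Distance = R·c = 3389.5 × 1.8829 ≈ 6382 km.

6382 km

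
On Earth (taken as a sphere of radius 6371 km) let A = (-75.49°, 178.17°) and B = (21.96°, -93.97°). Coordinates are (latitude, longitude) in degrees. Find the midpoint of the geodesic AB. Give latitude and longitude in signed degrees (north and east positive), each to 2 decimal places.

-31.50°, -108.93°

The central angle between A and B is δ = 1.9320 rad.
With f = 0.5, the slerp weights are sin((1−f)δ)/sin δ = 0.8793 and sin(fδ)/sin δ = 0.8793.
Weighted sum of the unit vectors: (0.8793)·(-0.2504,0.0080,-0.9681) + (0.8793)·(-0.0642,-0.9252,0.3740) = (-0.2767, -0.8065, -0.5224).
Converting back: φ = atan2(z, √(x²+y²)) = -31.50°, λ = atan2(y, x) = -108.93°.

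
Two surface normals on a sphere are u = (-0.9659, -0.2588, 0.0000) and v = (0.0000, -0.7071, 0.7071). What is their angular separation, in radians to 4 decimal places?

u·v = 0.1830; |u| = 1.0000, |v| = 1.0000.
cos θ = (u·v)/(|u||v|) = 0.1830, so θ = 1.3868 rad.

1.3868 rad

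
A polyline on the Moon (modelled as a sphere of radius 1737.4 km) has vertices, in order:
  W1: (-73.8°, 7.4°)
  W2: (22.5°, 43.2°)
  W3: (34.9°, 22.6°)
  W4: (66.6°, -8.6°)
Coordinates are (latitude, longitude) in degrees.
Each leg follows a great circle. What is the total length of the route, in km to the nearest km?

Leg W1→W2: central angle 1.7299 rad, distance 3005.5 km.
Leg W2→W3: central angle 0.3812 rad, distance 662.3 km.
Leg W3→W4: central angle 0.6373 rad, distance 1107.3 km.
Total: 3005.5 + 662.3 + 1107.3 ≈ 4775 km.

4775 km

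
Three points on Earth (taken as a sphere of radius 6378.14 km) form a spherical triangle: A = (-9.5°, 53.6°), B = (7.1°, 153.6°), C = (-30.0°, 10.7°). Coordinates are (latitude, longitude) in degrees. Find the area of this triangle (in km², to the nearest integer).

32426331 km²

Side lengths (central angles): a = 2.4147, b = 0.7838, c = 1.7623 rad; semiperimeter s = 2.4804.
By l'Huilier's theorem, tan(E/4) = √[tan(s/2) tan((s−a)/2) tan((s−b)/2) tan((s−c)/2)], giving spherical excess E = 0.7971 rad.
Area = E·R² = 0.7971 × (6378.14)² ≈ 32426331 km².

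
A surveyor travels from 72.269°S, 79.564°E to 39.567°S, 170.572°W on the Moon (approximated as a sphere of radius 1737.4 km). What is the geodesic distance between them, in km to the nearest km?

In radians: φ₁ = -1.2613, φ₂ = -0.6906, Δλ = 109.864° = 1.9175 rad.
cos c = sin φ₁ sin φ₂ + cos φ₁ cos φ₂ cos Δλ = (-0.9525)(-0.6370) + (0.3045)(0.7709)(-0.3398) = 0.52695,
so c = arccos(0.52695) = 1.01579 rad.
Distance = R·c = 1737.4 × 1.0158 ≈ 1765 km.

1765 km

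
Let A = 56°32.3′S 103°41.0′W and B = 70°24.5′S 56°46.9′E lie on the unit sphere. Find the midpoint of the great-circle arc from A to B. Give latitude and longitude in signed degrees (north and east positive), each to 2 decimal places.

Central angle δ = 0.9126 rad. Interpolating on the sphere with fraction f = 0.5:
P = [sin((1−f)δ)·A + sin(fδ)·B] / sin δ = 0.5570·A + 0.5570·B in Cartesian coordinates,
giving P = (0.0297, -0.1421, -0.9894), i.e. latitude -81.65°, longitude -78.21°.

-81.65°, -78.21°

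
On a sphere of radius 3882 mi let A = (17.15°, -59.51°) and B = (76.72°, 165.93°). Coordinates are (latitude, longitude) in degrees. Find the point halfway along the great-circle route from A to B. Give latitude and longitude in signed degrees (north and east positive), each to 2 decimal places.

57.40°, -71.15°

The central angle between A and B is δ = 1.4374 rad.
With f = 0.5, the slerp weights are sin((1−f)δ)/sin δ = 0.6643 and sin(fδ)/sin δ = 0.6643.
Weighted sum of the unit vectors: (0.6643)·(0.4848,-0.8234,0.2949) + (0.6643)·(-0.2228,0.0558,0.9733) = (0.1741, -0.5099, 0.8424).
Converting back: φ = atan2(z, √(x²+y²)) = 57.40°, λ = atan2(y, x) = -71.15°.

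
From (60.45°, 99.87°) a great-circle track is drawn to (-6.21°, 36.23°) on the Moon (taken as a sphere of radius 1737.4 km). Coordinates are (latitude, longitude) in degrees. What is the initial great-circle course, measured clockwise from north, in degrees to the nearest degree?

Δλ = -63.640° = -1.1107 rad.
y = sin Δλ · cos φ₂ = (-0.8960)(0.9941) = -0.8908
x = cos φ₁ sin φ₂ − sin φ₁ cos φ₂ cos Δλ = (0.4932)(-0.1082) − (0.8699)(0.9941)(0.4440) = -0.4373
θ = atan2(y, x) = -116.15°; adding 360° gives 244°.

244°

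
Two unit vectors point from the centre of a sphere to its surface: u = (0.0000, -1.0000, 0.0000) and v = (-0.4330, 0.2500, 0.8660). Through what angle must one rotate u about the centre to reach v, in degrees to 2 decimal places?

u·v = -0.2500; |u| = 1.0000, |v| = 1.0000.
cos θ = (u·v)/(|u||v|) = -0.2500, so θ = 104.48°.

104.48°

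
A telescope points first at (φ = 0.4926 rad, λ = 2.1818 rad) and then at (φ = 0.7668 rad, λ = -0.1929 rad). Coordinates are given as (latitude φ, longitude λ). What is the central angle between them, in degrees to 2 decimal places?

In radians: φ₁ = 0.4926, φ₂ = 0.7668, Δλ = -136.060° = -2.3747 rad.
cos c = sin φ₁ sin φ₂ + cos φ₁ cos φ₂ cos Δλ = (0.4729)(0.6938) + (0.8811)(0.7201)(-0.7201) = -0.12877,
so c = arccos(-0.12877) = 1.69992 rad.
So the angular separation is 97.40°.

97.40°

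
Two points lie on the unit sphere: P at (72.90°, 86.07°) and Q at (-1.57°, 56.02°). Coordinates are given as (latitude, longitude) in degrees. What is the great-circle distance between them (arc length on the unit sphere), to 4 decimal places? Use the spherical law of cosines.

1.3405

Let φ₁ = 1.2723 rad, φ₂ = -0.0274 rad, and Δλ = -0.5245 rad.
cos c = sin φ₁ sin φ₂ + cos φ₁ cos φ₂ cos Δλ = (0.9558)(-0.0274) + (0.2940)(0.9996)(0.8656) = 0.22824,
so c = arccos(0.22824) = 1.34053 rad.
On the unit sphere the arc length equals the central angle: 1.3405.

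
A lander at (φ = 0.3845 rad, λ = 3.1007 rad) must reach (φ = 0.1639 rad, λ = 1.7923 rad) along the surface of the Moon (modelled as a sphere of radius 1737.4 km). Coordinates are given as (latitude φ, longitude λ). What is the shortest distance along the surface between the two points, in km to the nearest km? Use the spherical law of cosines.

2203 km

Let φ₁ = 0.3845 rad, φ₂ = 0.1639 rad, and Δλ = -1.3084 rad.
cos c = sin φ₁ sin φ₂ + cos φ₁ cos φ₂ cos Δλ = (0.3751)(0.1632) + (0.9270)(0.9866)(0.2594) = 0.29844,
so c = arccos(0.29844) = 1.26774 rad.
Distance = R·c = 1737.4 × 1.2677 ≈ 2203 km.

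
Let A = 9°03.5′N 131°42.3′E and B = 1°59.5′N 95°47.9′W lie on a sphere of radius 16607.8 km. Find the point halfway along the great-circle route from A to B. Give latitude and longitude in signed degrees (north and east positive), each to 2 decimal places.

Central angle δ = 2.2933 rad. Interpolating on the sphere with fraction f = 0.5:
P = [sin((1−f)δ)·A + sin(fδ)·B] / sin δ = 1.2149·A + 1.2149·B in Cartesian coordinates,
giving P = (-0.9209, -0.3122, 0.2335), i.e. latitude 13.50°, longitude -161.27°.

13.50°, -161.27°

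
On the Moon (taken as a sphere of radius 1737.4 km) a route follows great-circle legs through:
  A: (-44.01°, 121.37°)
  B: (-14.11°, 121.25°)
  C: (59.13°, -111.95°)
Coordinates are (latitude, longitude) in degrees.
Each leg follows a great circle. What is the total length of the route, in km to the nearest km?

Leg A→B: central angle 0.5219 rad, distance 906.7 km.
Leg B→C: central angle 2.1029 rad, distance 3653.5 km.
Total: 906.7 + 3653.5 ≈ 4560 km.

4560 km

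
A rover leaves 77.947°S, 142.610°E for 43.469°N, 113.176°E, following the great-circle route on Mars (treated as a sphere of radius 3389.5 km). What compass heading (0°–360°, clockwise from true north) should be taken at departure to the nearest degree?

335°

Δλ = -29.434° = -0.5137 rad.
y = sin Δλ · cos φ₂ = (-0.4914)(0.7257) = -0.3566
x = cos φ₁ sin φ₂ − sin φ₁ cos φ₂ cos Δλ = (0.2088)(0.6880) − (-0.9780)(0.7257)(0.8709) = 0.7618
θ = atan2(y, x) = -25.09°; adding 360° gives 335°.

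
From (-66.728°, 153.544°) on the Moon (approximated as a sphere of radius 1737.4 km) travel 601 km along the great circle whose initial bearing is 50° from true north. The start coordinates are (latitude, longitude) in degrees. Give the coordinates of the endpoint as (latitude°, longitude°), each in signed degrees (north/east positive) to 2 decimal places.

-51.09°, 177.97°

Angular distance δ = d/R = 601/1737.4 = 0.34592 rad; initial bearing θ = 0.8727 rad.
sin φ₂ = sin φ₁ cos δ + cos φ₁ sin δ cos θ = (-0.9186)(0.9408) + (0.3951)(0.3391)(0.6428) = -0.7781, so φ₂ = -51.09°.
Δλ = atan2(sin θ sin δ cos φ₁, cos δ − sin φ₁ sin φ₂) = atan2(0.1026, 0.2260) = 24.426°.
λ₂ = 153.544° + 24.426° = 177.97°.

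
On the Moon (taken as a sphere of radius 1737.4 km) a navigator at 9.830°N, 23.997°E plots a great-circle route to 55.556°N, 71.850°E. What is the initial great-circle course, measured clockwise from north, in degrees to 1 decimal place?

Δλ = 47.853° = 0.8352 rad.
y = sin Δλ · cos φ₂ = (0.7414)(0.5656) = 0.4194
x = cos φ₁ sin φ₂ − sin φ₁ cos φ₂ cos Δλ = (0.9853)(0.8247) − (0.1707)(0.5656)(0.6710) = 0.7478
θ = atan2(y, x) = 29.28°, so the bearing is 29.3°.

29.3°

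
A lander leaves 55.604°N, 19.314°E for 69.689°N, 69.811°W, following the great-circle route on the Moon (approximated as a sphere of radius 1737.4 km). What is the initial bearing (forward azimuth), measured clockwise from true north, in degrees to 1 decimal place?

326.6°

With φ₁ = 0.9705, φ₂ = 1.2163, Δλ = -1.5555 rad, the forward-azimuth formula gives
θ = atan2( sin Δλ cos φ₂ , cos φ₁ sin φ₂ − sin φ₁ cos φ₂ cos Δλ ) = atan2(-0.3471, 0.5254) = -33.45°.
Adding 360° brings this into [0°, 360°): 326.6°.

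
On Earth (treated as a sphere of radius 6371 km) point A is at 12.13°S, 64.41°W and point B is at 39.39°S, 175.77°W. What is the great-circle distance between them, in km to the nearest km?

10914 km

In radians: φ₁ = -0.2117, φ₂ = -0.6875, Δλ = -111.360° = -1.9436 rad.
cos c = sin φ₁ sin φ₂ + cos φ₁ cos φ₂ cos Δλ = (-0.2101)(-0.6346) + (0.9777)(0.7728)(-0.3642) = -0.14186,
so c = arccos(-0.14186) = 1.71313 rad.
Distance = R·c = 6371 × 1.7131 ≈ 10914 km.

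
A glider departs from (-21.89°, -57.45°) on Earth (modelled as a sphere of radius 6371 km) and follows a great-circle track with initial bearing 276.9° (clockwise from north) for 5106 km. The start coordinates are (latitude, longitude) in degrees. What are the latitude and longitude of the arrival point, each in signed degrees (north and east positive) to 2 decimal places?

Angular distance δ = d/R = 5106/6371 = 0.80144 rad; initial bearing θ = 4.8328 rad.
sin φ₂ = sin φ₁ cos δ + cos φ₁ sin δ cos θ = (-0.3728)(0.6957) + (0.9279)(0.7184)(0.1201) = -0.1793, so φ₂ = -10.33°.
Δλ = atan2(sin θ sin δ cos φ₁, cos δ − sin φ₁ sin φ₂) = atan2(-0.6617, 0.6288) = -46.461°.
λ₂ = -57.450° − 46.461° = -103.91°.

-10.33°, -103.91°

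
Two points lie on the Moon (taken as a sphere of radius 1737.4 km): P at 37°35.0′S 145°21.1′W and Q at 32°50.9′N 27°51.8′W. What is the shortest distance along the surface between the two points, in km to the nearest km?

With latitudes φ₁ = -37.583°, φ₂ = 32.848° and longitude difference Δλ = 117.488°:
cos c = sin φ₁ sin φ₂ + cos φ₁ cos φ₂ cos Δλ = (-0.6099)(0.5424) + (0.7925)(0.8401)(-0.4616) = -0.63812,
so c = arccos(-0.63812) = 2.26285 rad.
Distance = R·c = 1737.4 × 2.2629 ≈ 3931 km.

3931 km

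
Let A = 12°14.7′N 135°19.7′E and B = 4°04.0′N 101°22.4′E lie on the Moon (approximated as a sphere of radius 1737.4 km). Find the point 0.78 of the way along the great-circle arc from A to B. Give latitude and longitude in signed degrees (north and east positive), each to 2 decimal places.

Central angle δ = 0.6031 rad. Interpolating on the sphere with fraction f = 0.78:
P = [sin((1−f)δ)·A + sin(fδ)·B] / sin δ = 0.2332·A + 0.7991·B in Cartesian coordinates,
giving P = (-0.3193, 0.9417, 0.1061), i.e. latitude 6.09°, longitude 108.73°.

6.09°, 108.73°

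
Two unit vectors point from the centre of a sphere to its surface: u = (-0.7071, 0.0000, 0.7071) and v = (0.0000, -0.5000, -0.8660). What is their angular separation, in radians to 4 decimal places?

2.2298 rad

u·v = -0.6123; |u| = 1.0000, |v| = 1.0000.
cos θ = (u·v)/(|u||v|) = -0.6124, so θ = 2.2298 rad.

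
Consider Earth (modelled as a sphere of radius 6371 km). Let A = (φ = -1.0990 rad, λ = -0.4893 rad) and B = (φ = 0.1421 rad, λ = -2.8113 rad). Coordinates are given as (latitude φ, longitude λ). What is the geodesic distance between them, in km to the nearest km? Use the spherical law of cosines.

12862 km

With latitudes φ₁ = -62.968°, φ₂ = 8.142° and longitude difference Δλ = -133.041°:
cos c = sin φ₁ sin φ₂ + cos φ₁ cos φ₂ cos Δλ = (-0.8908)(0.1416) + (0.4545)(0.9899)(-0.6825) = -0.43322,
so c = arccos(-0.43322) = 2.01886 rad.
Distance = R·c = 6371 × 2.0189 ≈ 12862 km.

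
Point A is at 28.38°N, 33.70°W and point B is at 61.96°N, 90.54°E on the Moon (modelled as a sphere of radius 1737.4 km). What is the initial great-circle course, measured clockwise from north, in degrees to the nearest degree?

With φ₁ = 0.4953, φ₂ = 1.0814, Δλ = 2.1684 rad, the forward-azimuth formula gives
θ = atan2( sin Δλ cos φ₂ , cos φ₁ sin φ₂ − sin φ₁ cos φ₂ cos Δλ ) = atan2(0.3886, 0.9023) = 23.30°.
So the initial bearing is 23°.

23°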